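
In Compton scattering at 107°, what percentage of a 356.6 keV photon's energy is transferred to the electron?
0.4742 (or 47.42%)

Calculate initial and final photon energies:

Initial: E₀ = 356.6 keV → λ₀ = 3.4768 pm
Compton shift: Δλ = 3.1357 pm
Final wavelength: λ' = 6.6125 pm
Final energy: E' = 187.4987 keV

Fractional energy loss:
(E₀ - E')/E₀ = (356.6000 - 187.4987)/356.6000
= 169.1013/356.6000
= 0.4742
= 47.42%

(Intermediate values are shown rounded; full precision is carried through to the final answer.)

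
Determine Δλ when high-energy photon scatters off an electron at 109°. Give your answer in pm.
3.2162 pm

Using the Compton scattering formula:
Δλ = λ_C(1 - cos θ)

where λ_C = h/(m_e·c) ≈ 2.4263 pm is the Compton wavelength of an electron.

For θ = 109°:
cos(109°) = -0.3256
1 - cos(109°) = 1.3256

Δλ = 2.4263 × 1.3256
Δλ = 3.2162 pm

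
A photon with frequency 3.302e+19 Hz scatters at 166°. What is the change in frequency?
1.139e+19 Hz (decrease)

Convert frequency to wavelength (c = 299792458 m/s):
λ₀ = c/f₀ = 299792458/3.302e+19 = 9.0791174e-12 m = 9.0791 pm

Calculate Compton shift:
Δλ = λ_C(1 - cos(166°)) = 4.7805 pm

Final wavelength:
λ' = λ₀ + Δλ = 9.0791 + 4.7805 = 13.8597 pm

Final frequency:
f' = c/λ' = 299792458/1.3859666e-11 = 2.1630569e+19 Hz

Frequency shift (decrease):
Δf = f₀ - f' = 3.302e+19 - 2.1630569e+19 = 1.139e+19 Hz

(Intermediate values are shown rounded; full precision is carried through to the final answer.)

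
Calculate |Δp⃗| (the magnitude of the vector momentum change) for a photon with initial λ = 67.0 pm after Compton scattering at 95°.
1.4309e-23 kg·m/s

Photon momentum magnitude is p = h/λ.

Initial momentum:
p₀ = h/λ = 6.6261e-34/6.7000e-11 = 9.8897e-24 kg·m/s

After scattering:
λ' = λ + Δλ = 67.0 + 2.6378 = 69.6378 pm
p' = h/λ' = 6.6261e-34/6.9638e-11 = 9.5151e-24 kg·m/s

Momentum is a vector; the scattered photon's direction makes angle θ = 95° with the incident direction. The magnitude of the vector change Δp⃗ = p⃗₀ − p⃗' is found from the law of cosines:
|Δp⃗|² = p₀² + p'² − 2p₀p'cos θ
|Δp⃗|² = (9.8897e-24)² + (9.5151e-24)² − 2·9.8897e-24·9.5151e-24·cos(95°)
|Δp⃗| = 1.4309e-23 kg·m/s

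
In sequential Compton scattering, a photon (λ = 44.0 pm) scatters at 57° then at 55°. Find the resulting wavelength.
46.1395 pm

Apply Compton shift twice:

First scattering at θ₁ = 57°:
Δλ₁ = λ_C(1 - cos(57°))
Δλ₁ = 2.4263 × 0.4554
Δλ₁ = 1.1048 pm

After first scattering:
λ₁ = 44.0 + 1.1048 = 45.1048 pm

Second scattering at θ₂ = 55°:
Δλ₂ = λ_C(1 - cos(55°))
Δλ₂ = 2.4263 × 0.4264
Δλ₂ = 1.0346 pm

Final wavelength:
λ₂ = 45.1048 + 1.0346 = 46.1395 pm

Total shift: Δλ_total = 1.1048 + 1.0346 = 2.1395 pm

(Intermediate values are shown rounded; full precision is carried through to the final answer.)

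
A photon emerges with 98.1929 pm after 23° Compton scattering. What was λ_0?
98.0000 pm

From λ' = λ + Δλ, we have λ = λ' - Δλ

First calculate the Compton shift:
Δλ = λ_C(1 - cos θ)
Δλ = 2.4263 × (1 - cos(23°))
Δλ = 2.4263 × 0.0795
Δλ = 0.1929 pm

Initial wavelength:
λ = λ' - Δλ
λ = 98.1929 - 0.1929
λ = 98.0000 pm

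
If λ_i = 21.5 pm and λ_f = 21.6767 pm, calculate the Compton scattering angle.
22.00°

First find the wavelength shift:
Δλ = λ' - λ = 21.6767 - 21.5 = 0.1767 pm

Using Δλ = λ_C(1 - cos θ), with λ_C = h/(m_e·c) ≈ 2.42631024 pm:
cos θ = 1 - Δλ/λ_C
cos θ = 1 - 0.1767/2.42631024
cos θ = 0.927173

θ = arccos(0.927173)
θ = 22.00°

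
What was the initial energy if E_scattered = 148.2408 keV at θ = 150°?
323.1999 keV

Convert final energy to wavelength (hc ≈ 1239.842 keV·pm):
λ' = hc/E' = 1239.842 / 148.2408 = 8.3637 pm

Calculate the Compton shift:
Δλ = λ_C(1 - cos(150°))
Δλ = 2.4263 × (1 - cos(150°))
Δλ = 4.5276 pm

Initial wavelength:
λ = λ' - Δλ = 8.3637 - 4.5276 = 3.8361 pm

Initial energy:
E = hc/λ = 1239.842 / 3.8361 = 323.1999 keV

(Intermediate values are shown rounded; full precision is carried through to the final answer.)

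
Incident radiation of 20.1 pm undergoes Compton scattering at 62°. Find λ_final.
21.3872 pm

Using the Compton scattering formula:
λ' = λ + Δλ = λ + λ_C(1 - cos θ)

Given:
- Initial wavelength λ = 20.1 pm
- Scattering angle θ = 62°
- Compton wavelength λ_C ≈ 2.4263 pm

Calculate the shift:
Δλ = 2.4263 × (1 - cos(62°))
Δλ = 2.4263 × 0.5305
Δλ = 1.2872 pm

Final wavelength:
λ' = 20.1 + 1.2872 = 21.3872 pm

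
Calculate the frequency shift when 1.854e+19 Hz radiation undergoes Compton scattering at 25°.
2.570e+17 Hz (decrease)

Convert frequency to wavelength (c = 299792458 m/s):
λ₀ = c/f₀ = 299792458/1.854e+19 = 1.6170035e-11 m = 16.1700 pm

Calculate Compton shift:
Δλ = λ_C(1 - cos(25°)) = 0.2273 pm

Final wavelength:
λ' = λ₀ + Δλ = 16.1700 + 0.2273 = 16.3974 pm

Final frequency:
f' = c/λ' = 299792458/1.6397362e-11 = 1.8282969e+19 Hz

Frequency shift (decrease):
Δf = f₀ - f' = 1.854e+19 - 1.8282969e+19 = 2.570e+17 Hz

(Intermediate values are shown rounded; full precision is carried through to the final answer.)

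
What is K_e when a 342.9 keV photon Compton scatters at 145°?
188.4907 keV

By energy conservation: K_e = E_initial - E_final

First find the scattered photon energy:
Initial wavelength: λ = hc/E = 3.6158 pm
Compton shift: Δλ = λ_C(1 - cos(145°)) = 4.4138 pm
Final wavelength: λ' = 3.6158 + 4.4138 = 8.0296 pm
Final photon energy: E' = hc/λ' = 154.4093 keV

Electron kinetic energy:
K_e = E - E' = 342.9000 - 154.4093 = 188.4907 keV

(Intermediate values are shown rounded; full precision is carried through to the final answer.)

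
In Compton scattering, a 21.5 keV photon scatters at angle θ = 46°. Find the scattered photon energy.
21.2273 keV

First convert energy to wavelength:
λ = hc/E, with hc ≈ 1239.842 keV·pm (i.e. 1239.842 eV·nm)

For E = 21.5 keV = 21500 eV:
λ = 1239.842 keV·pm / 21.5 keV
λ = 57.6671 pm

Calculate the Compton shift:
Δλ = λ_C(1 - cos(46°)) = 2.4263 × 0.3053
Δλ = 0.7409 pm

Final wavelength:
λ' = 57.6671 + 0.7409 = 58.4079 pm

Final energy:
E' = hc/λ' = 1239.842 / 58.4079 = 21.2273 keV

(Intermediate values are shown rounded; full precision is carried through to the final answer.)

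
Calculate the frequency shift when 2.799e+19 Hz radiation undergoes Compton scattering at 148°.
8.260e+18 Hz (decrease)

Convert frequency to wavelength (c = 299792458 m/s):
λ₀ = c/f₀ = 299792458/2.799e+19 = 1.0710699e-11 m = 10.7107 pm

Calculate Compton shift:
Δλ = λ_C(1 - cos(148°)) = 4.4839 pm

Final wavelength:
λ' = λ₀ + Δλ = 10.7107 + 4.4839 = 15.1946 pm

Final frequency:
f' = c/λ' = 299792458/1.5194637e-11 = 1.9730150e+19 Hz

Frequency shift (decrease):
Δf = f₀ - f' = 2.799e+19 - 1.9730150e+19 = 8.260e+18 Hz

(Intermediate values are shown rounded; full precision is carried through to the final answer.)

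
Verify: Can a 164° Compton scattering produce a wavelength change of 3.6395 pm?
No, inconsistent

Calculate the expected shift for θ = 164°:

Δλ_expected = λ_C(1 - cos(164°))
Δλ_expected = 2.4263 × (1 - cos(164°))
Δλ_expected = 2.4263 × 1.9613
Δλ_expected = 4.7586 pm

Given shift: 3.6395 pm
Expected shift: 4.7586 pm
Difference: 1.1192 pm

The values do not match. The given shift corresponds to θ ≈ 120.0°, not 164°.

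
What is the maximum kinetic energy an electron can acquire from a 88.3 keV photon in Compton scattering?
22.6786 keV

Maximum energy transfer occurs at θ = 180° (backscattering).

Initial photon: E₀ = 88.3 keV → λ₀ = 14.0412 pm

Maximum Compton shift (at 180°):
Δλ_max = 2λ_C = 2 × 2.4263 = 4.8526 pm

Final wavelength:
λ' = 14.0412 + 4.8526 = 18.8939 pm

Minimum photon energy (maximum energy to electron):
E'_min = hc/λ' = 65.6214 keV

Maximum electron kinetic energy:
K_max = E₀ - E'_min = 88.3000 - 65.6214 = 22.6786 keV

(Intermediate values are shown rounded; full precision is carried through to the final answer.)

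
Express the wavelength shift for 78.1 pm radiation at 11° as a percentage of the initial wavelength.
0.0571%

Calculate the Compton shift:
Δλ = λ_C(1 - cos(11°))
Δλ = 2.4263 × (1 - cos(11°))
Δλ = 2.4263 × 0.0184
Δλ = 0.0446 pm

Percentage change:
(Δλ/λ₀) × 100 = (0.0446/78.1) × 100
= 0.0571%

(Intermediate values are shown rounded; full precision is carried through to the final answer.)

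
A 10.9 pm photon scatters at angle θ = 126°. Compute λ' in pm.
14.7525 pm

Using the Compton scattering formula:
λ' = λ + Δλ = λ + λ_C(1 - cos θ)

Given:
- Initial wavelength λ = 10.9 pm
- Scattering angle θ = 126°
- Compton wavelength λ_C ≈ 2.4263 pm

Calculate the shift:
Δλ = 2.4263 × (1 - cos(126°))
Δλ = 2.4263 × 1.5878
Δλ = 3.8525 pm

Final wavelength:
λ' = 10.9 + 3.8525 = 14.7525 pm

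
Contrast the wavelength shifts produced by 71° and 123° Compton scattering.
123° produces the larger shift by a factor of 2.290

Calculate both shifts using Δλ = λ_C(1 - cos θ):

For θ₁ = 71°:
Δλ₁ = 2.4263 × (1 - cos(71°))
Δλ₁ = 2.4263 × 0.6744
Δλ₁ = 1.6364 pm

For θ₂ = 123°:
Δλ₂ = 2.4263 × (1 - cos(123°))
Δλ₂ = 2.4263 × 1.5446
Δλ₂ = 3.7478 pm

The 123° angle produces the larger shift.
Ratio: 3.7478/1.6364 = 2.290

(Intermediate values are shown rounded; full precision is carried through to the final answer.)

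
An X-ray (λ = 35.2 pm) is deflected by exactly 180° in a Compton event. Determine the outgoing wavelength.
40.0526 pm

Using the Compton formula: λ' = λ + λ_C(1 − cos θ)

For θ = 180°, cos θ = -1 (exact) = -1.0000, so:
1 − cos 180° = 1 − (-1) = 2.0000

Δλ = λ_C × 2.0000 = 2.4263 × 2.0000 = 4.8526 pm

λ' = 35.2 + 4.8526 = 40.0526 pm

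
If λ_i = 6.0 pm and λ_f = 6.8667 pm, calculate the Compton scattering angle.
50.00°

First find the wavelength shift:
Δλ = λ' - λ = 6.8667 - 6.0 = 0.8667 pm

Using Δλ = λ_C(1 - cos θ), with λ_C = h/(m_e·c) ≈ 2.42631024 pm:
cos θ = 1 - Δλ/λ_C
cos θ = 1 - 0.8667/2.42631024
cos θ = 0.642791

θ = arccos(0.642791)
θ = 50.00°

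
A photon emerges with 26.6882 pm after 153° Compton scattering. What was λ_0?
22.1000 pm

From λ' = λ + Δλ, we have λ = λ' - Δλ

First calculate the Compton shift:
Δλ = λ_C(1 - cos θ)
Δλ = 2.4263 × (1 - cos(153°))
Δλ = 2.4263 × 1.8910
Δλ = 4.5882 pm

Initial wavelength:
λ = λ' - Δλ
λ = 26.6882 - 4.5882
λ = 22.1000 pm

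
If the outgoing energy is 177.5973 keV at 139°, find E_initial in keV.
455.2003 keV

Convert final energy to wavelength (hc ≈ 1239.842 keV·pm):
λ' = hc/E' = 1239.842 / 177.5973 = 6.9812 pm

Calculate the Compton shift:
Δλ = λ_C(1 - cos(139°))
Δλ = 2.4263 × (1 - cos(139°))
Δλ = 4.2575 pm

Initial wavelength:
λ = λ' - Δλ = 6.9812 - 4.2575 = 2.7237 pm

Initial energy:
E = hc/λ = 1239.842 / 2.7237 = 455.2003 keV

(Intermediate values are shown rounded; full precision is carried through to the final answer.)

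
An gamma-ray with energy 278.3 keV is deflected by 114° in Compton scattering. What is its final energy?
157.5756 keV

First convert energy to wavelength:
λ = hc/E, with hc ≈ 1239.842 keV·pm (i.e. 1239.842 eV·nm)

For E = 278.3 keV = 278300 eV:
λ = 1239.842 keV·pm / 278.3 keV
λ = 4.4551 pm

Calculate the Compton shift:
Δλ = λ_C(1 - cos(114°)) = 2.4263 × 1.4067
Δλ = 3.4132 pm

Final wavelength:
λ' = 4.4551 + 3.4132 = 7.8682 pm

Final energy:
E' = hc/λ' = 1239.842 / 7.8682 = 157.5756 keV

(Intermediate values are shown rounded; full precision is carried through to the final answer.)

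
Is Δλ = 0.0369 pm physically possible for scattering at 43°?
No, inconsistent

Calculate the expected shift for θ = 43°:

Δλ_expected = λ_C(1 - cos(43°))
Δλ_expected = 2.4263 × (1 - cos(43°))
Δλ_expected = 2.4263 × 0.2686
Δλ_expected = 0.6518 pm

Given shift: 0.0369 pm
Expected shift: 0.6518 pm
Difference: 0.6150 pm

The values do not match. The given shift corresponds to θ ≈ 10.0°, not 43°.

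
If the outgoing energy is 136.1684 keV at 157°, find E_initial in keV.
278.9001 keV

Convert final energy to wavelength (hc ≈ 1239.842 keV·pm):
λ' = hc/E' = 1239.842 / 136.1684 = 9.1052 pm

Calculate the Compton shift:
Δλ = λ_C(1 - cos(157°))
Δλ = 2.4263 × (1 - cos(157°))
Δλ = 4.6597 pm

Initial wavelength:
λ = λ' - Δλ = 9.1052 - 4.6597 = 4.4455 pm

Initial energy:
E = hc/λ = 1239.842 / 4.4455 = 278.9001 keV

(Intermediate values are shown rounded; full precision is carried through to the final answer.)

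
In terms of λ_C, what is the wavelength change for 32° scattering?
0.1520 λ_C

The Compton shift formula is:
Δλ = λ_C(1 - cos θ)

Dividing both sides by λ_C:
Δλ/λ_C = 1 - cos θ

For θ = 32°:
Δλ/λ_C = 1 - cos(32°)
Δλ/λ_C = 1 - 0.8480
Δλ/λ_C = 0.1520

This means the shift is 0.1520 × λ_C = 0.3687 pm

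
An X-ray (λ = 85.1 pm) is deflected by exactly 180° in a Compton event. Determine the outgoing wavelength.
89.9526 pm

Using the Compton formula: λ' = λ + λ_C(1 − cos θ)

For θ = 180°, cos θ = -1 (exact) = -1.0000, so:
1 − cos 180° = 1 − (-1) = 2.0000

Δλ = λ_C × 2.0000 = 2.4263 × 2.0000 = 4.8526 pm

λ' = 85.1 + 4.8526 = 89.9526 pm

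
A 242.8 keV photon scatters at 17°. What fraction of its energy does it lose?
0.0203 (or 2.03%)

Calculate initial and final photon energies:

Initial: E₀ = 242.8 keV → λ₀ = 5.1064 pm
Compton shift: Δλ = 0.1060 pm
Final wavelength: λ' = 5.2125 pm
Final energy: E' = 237.8616 keV

Fractional energy loss:
(E₀ - E')/E₀ = (242.8000 - 237.8616)/242.8000
= 4.9384/242.8000
= 0.0203
= 2.03%

(Intermediate values are shown rounded; full precision is carried through to the final answer.)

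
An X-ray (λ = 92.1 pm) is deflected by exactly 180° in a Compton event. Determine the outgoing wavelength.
96.9526 pm

Using the Compton formula: λ' = λ + λ_C(1 − cos θ)

For θ = 180°, cos θ = -1 (exact) = -1.0000, so:
1 − cos 180° = 1 − (-1) = 2.0000

Δλ = λ_C × 2.0000 = 2.4263 × 2.0000 = 4.8526 pm

λ' = 92.1 + 4.8526 = 96.9526 pm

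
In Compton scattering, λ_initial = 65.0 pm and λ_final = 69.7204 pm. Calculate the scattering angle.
161.00°

First find the wavelength shift:
Δλ = λ' - λ = 69.7204 - 65.0 = 4.7204 pm

Using Δλ = λ_C(1 - cos θ), with λ_C = h/(m_e·c) ≈ 2.42631024 pm:
cos θ = 1 - Δλ/λ_C
cos θ = 1 - 4.7204/2.42631024
cos θ = -0.945506

θ = arccos(-0.945506)
θ = 161.00°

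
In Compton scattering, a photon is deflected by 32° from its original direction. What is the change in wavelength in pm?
0.3687 pm

Using the Compton scattering formula:
Δλ = λ_C(1 - cos θ)

where λ_C = h/(m_e·c) ≈ 2.4263 pm is the Compton wavelength of an electron.

For θ = 32°:
cos(32°) = 0.8480
1 - cos(32°) = 0.1520

Δλ = 2.4263 × 0.1520
Δλ = 0.3687 pm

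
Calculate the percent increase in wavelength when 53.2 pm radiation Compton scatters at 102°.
5.5090%

Calculate the Compton shift:
Δλ = λ_C(1 - cos(102°))
Δλ = 2.4263 × (1 - cos(102°))
Δλ = 2.4263 × 1.2079
Δλ = 2.9308 pm

Percentage change:
(Δλ/λ₀) × 100 = (2.9308/53.2) × 100
= 5.5090%

(Intermediate values are shown rounded; full precision is carried through to the final answer.)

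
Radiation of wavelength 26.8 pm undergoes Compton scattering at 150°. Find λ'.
31.3276 pm

Using the Compton formula: λ' = λ + λ_C(1 − cos θ)

For θ = 150°, cos θ = -√3/2 (exact) ≈ -0.8660, so:
1 − cos 150° = 1 − (-√3/2) ≈ 1.8660

Δλ = λ_C × 1.8660 = 2.4263 × 1.8660 = 4.5276 pm

λ' = 26.8 + 4.5276 = 31.3276 pm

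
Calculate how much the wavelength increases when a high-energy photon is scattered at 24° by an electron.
0.2098 pm

Using the Compton scattering formula:
Δλ = λ_C(1 - cos θ)

where λ_C = h/(m_e·c) ≈ 2.4263 pm is the Compton wavelength of an electron.

For θ = 24°:
cos(24°) = 0.9135
1 - cos(24°) = 0.0865

Δλ = 2.4263 × 0.0865
Δλ = 0.2098 pm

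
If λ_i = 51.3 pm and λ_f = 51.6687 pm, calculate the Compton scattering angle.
32.00°

First find the wavelength shift:
Δλ = λ' - λ = 51.6687 - 51.3 = 0.3687 pm

Using Δλ = λ_C(1 - cos θ), with λ_C = h/(m_e·c) ≈ 2.42631024 pm:
cos θ = 1 - Δλ/λ_C
cos θ = 1 - 0.3687/2.42631024
cos θ = 0.848041

θ = arccos(0.848041)
θ = 32.00°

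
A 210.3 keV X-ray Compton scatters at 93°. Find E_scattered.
146.7463 keV

First convert energy to wavelength:
λ = hc/E, with hc ≈ 1239.842 keV·pm (i.e. 1239.842 eV·nm)

For E = 210.3 keV = 210300 eV:
λ = 1239.842 keV·pm / 210.3 keV
λ = 5.8956 pm

Calculate the Compton shift:
Δλ = λ_C(1 - cos(93°)) = 2.4263 × 1.0523
Δλ = 2.5533 pm

Final wavelength:
λ' = 5.8956 + 2.5533 = 8.4489 pm

Final energy:
E' = hc/λ' = 1239.842 / 8.4489 = 146.7463 keV

(Intermediate values are shown rounded; full precision is carried through to the final answer.)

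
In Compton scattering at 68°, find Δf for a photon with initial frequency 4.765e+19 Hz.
9.259e+18 Hz (decrease)

Convert frequency to wavelength (c = 299792458 m/s):
λ₀ = c/f₀ = 299792458/4.765e+19 = 6.2915521e-12 m = 6.2916 pm

Calculate Compton shift:
Δλ = λ_C(1 - cos(68°)) = 1.5174 pm

Final wavelength:
λ' = λ₀ + Δλ = 6.2916 + 1.5174 = 7.8090 pm

Final frequency:
f' = c/λ' = 299792458/7.8089505e-12 = 3.8390877e+19 Hz

Frequency shift (decrease):
Δf = f₀ - f' = 4.765e+19 - 3.8390877e+19 = 9.259e+18 Hz

(Intermediate values are shown rounded; full precision is carried through to the final answer.)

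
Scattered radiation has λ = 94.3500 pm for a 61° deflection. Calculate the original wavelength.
93.1000 pm

From λ' = λ + Δλ, we have λ = λ' - Δλ

First calculate the Compton shift:
Δλ = λ_C(1 - cos θ)
Δλ = 2.4263 × (1 - cos(61°))
Δλ = 2.4263 × 0.5152
Δλ = 1.2500 pm

Initial wavelength:
λ = λ' - Δλ
λ = 94.3500 - 1.2500
λ = 93.1000 pm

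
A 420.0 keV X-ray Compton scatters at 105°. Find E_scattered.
206.4239 keV

First convert energy to wavelength:
λ = hc/E, with hc ≈ 1239.842 keV·pm (i.e. 1239.842 eV·nm)

For E = 420.0 keV = 420000 eV:
λ = 1239.842 keV·pm / 420.0 keV
λ = 2.9520 pm

Calculate the Compton shift:
Δλ = λ_C(1 - cos(105°)) = 2.4263 × 1.2588
Δλ = 3.0543 pm

Final wavelength:
λ' = 2.9520 + 3.0543 = 6.0063 pm

Final energy:
E' = hc/λ' = 1239.842 / 6.0063 = 206.4239 keV

(Intermediate values are shown rounded; full precision is carried through to the final answer.)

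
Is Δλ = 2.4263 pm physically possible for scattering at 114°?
No, inconsistent

Calculate the expected shift for θ = 114°:

Δλ_expected = λ_C(1 - cos(114°))
Δλ_expected = 2.4263 × (1 - cos(114°))
Δλ_expected = 2.4263 × 1.4067
Δλ_expected = 3.4132 pm

Given shift: 2.4263 pm
Expected shift: 3.4132 pm
Difference: 0.9869 pm

The values do not match. The given shift corresponds to θ ≈ 90.0°, not 114°.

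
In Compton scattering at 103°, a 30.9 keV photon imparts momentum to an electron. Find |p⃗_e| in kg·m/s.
2.4967e-23 kg·m/s

The electron is initially at rest, so by conservation of momentum:
p⃗_e = p⃗₀ − p⃗'  (incident photon momentum minus scattered photon momentum)

Photon momentum magnitudes (p = h/λ = E/c):
λ₀ = hc/E₀ = 40.1243 pm → p₀ = h/λ₀ = 1.6514e-23 kg·m/s
Δλ = λ_C(1 − cos 103°) = 2.9721 pm
λ' = 43.0964 pm → p' = h/λ' = 1.5375e-23 kg·m/s

The scattered photon makes angle θ = 103° with the incident direction, so by the law of cosines:
|p⃗_e|² = p₀² + p'² − 2p₀p'cos θ
|p⃗_e|² = (1.6514e-23)² + (1.5375e-23)² − 2·1.6514e-23·1.5375e-23·cos(103°)
|p⃗_e| = 2.4967e-23 kg·m/s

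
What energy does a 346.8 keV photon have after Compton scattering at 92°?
203.7177 keV

First convert energy to wavelength:
λ = hc/E, with hc ≈ 1239.842 keV·pm (i.e. 1239.842 eV·nm)

For E = 346.8 keV = 346800 eV:
λ = 1239.842 keV·pm / 346.8 keV
λ = 3.5751 pm

Calculate the Compton shift:
Δλ = λ_C(1 - cos(92°)) = 2.4263 × 1.0349
Δλ = 2.5110 pm

Final wavelength:
λ' = 3.5751 + 2.5110 = 6.0861 pm

Final energy:
E' = hc/λ' = 1239.842 / 6.0861 = 203.7177 keV

(Intermediate values are shown rounded; full precision is carried through to the final answer.)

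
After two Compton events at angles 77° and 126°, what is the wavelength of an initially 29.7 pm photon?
35.4330 pm

Apply Compton shift twice:

First scattering at θ₁ = 77°:
Δλ₁ = λ_C(1 - cos(77°))
Δλ₁ = 2.4263 × 0.7750
Δλ₁ = 1.8805 pm

After first scattering:
λ₁ = 29.7 + 1.8805 = 31.5805 pm

Second scattering at θ₂ = 126°:
Δλ₂ = λ_C(1 - cos(126°))
Δλ₂ = 2.4263 × 1.5878
Δλ₂ = 3.8525 pm

Final wavelength:
λ₂ = 31.5805 + 3.8525 = 35.4330 pm

Total shift: Δλ_total = 1.8805 + 3.8525 = 5.7330 pm

(Intermediate values are shown rounded; full precision is carried through to the final answer.)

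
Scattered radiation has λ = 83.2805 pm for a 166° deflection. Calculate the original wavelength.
78.5000 pm

From λ' = λ + Δλ, we have λ = λ' - Δλ

First calculate the Compton shift:
Δλ = λ_C(1 - cos θ)
Δλ = 2.4263 × (1 - cos(166°))
Δλ = 2.4263 × 1.9703
Δλ = 4.7805 pm

Initial wavelength:
λ = λ' - Δλ
λ = 83.2805 - 4.7805
λ = 78.5000 pm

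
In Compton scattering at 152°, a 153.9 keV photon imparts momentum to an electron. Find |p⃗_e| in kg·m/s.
1.3093e-22 kg·m/s

The electron is initially at rest, so by conservation of momentum:
p⃗_e = p⃗₀ − p⃗'  (incident photon momentum minus scattered photon momentum)

Photon momentum magnitudes (p = h/λ = E/c):
λ₀ = hc/E₀ = 8.0562 pm → p₀ = h/λ₀ = 8.2249e-23 kg·m/s
Δλ = λ_C(1 − cos 152°) = 4.5686 pm
λ' = 12.6248 pm → p' = h/λ' = 5.2485e-23 kg·m/s

The scattered photon makes angle θ = 152° with the incident direction, so by the law of cosines:
|p⃗_e|² = p₀² + p'² − 2p₀p'cos θ
|p⃗_e|² = (8.2249e-23)² + (5.2485e-23)² − 2·8.2249e-23·5.2485e-23·cos(152°)
|p⃗_e| = 1.3093e-22 kg·m/s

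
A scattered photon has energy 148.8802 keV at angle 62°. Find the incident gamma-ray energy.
176.1000 keV

Convert final energy to wavelength (hc ≈ 1239.842 keV·pm):
λ' = hc/E' = 1239.842 / 148.8802 = 8.3278 pm

Calculate the Compton shift:
Δλ = λ_C(1 - cos(62°))
Δλ = 2.4263 × (1 - cos(62°))
Δλ = 1.2872 pm

Initial wavelength:
λ = λ' - Δλ = 8.3278 - 1.2872 = 7.0406 pm

Initial energy:
E = hc/λ = 1239.842 / 7.0406 = 176.1000 keV

(Intermediate values are shown rounded; full precision is carried through to the final answer.)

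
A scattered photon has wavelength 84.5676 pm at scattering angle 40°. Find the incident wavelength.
84.0000 pm

From λ' = λ + Δλ, we have λ = λ' - Δλ

First calculate the Compton shift:
Δλ = λ_C(1 - cos θ)
Δλ = 2.4263 × (1 - cos(40°))
Δλ = 2.4263 × 0.2340
Δλ = 0.5676 pm

Initial wavelength:
λ = λ' - Δλ
λ = 84.5676 - 0.5676
λ = 84.0000 pm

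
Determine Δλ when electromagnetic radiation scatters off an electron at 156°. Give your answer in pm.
4.6429 pm

Using the Compton scattering formula:
Δλ = λ_C(1 - cos θ)

where λ_C = h/(m_e·c) ≈ 2.4263 pm is the Compton wavelength of an electron.

For θ = 156°:
cos(156°) = -0.9135
1 - cos(156°) = 1.9135

Δλ = 2.4263 × 1.9135
Δλ = 4.6429 pm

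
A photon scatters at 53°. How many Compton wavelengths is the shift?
0.3982 λ_C

The Compton shift formula is:
Δλ = λ_C(1 - cos θ)

Dividing both sides by λ_C:
Δλ/λ_C = 1 - cos θ

For θ = 53°:
Δλ/λ_C = 1 - cos(53°)
Δλ/λ_C = 1 - 0.6018
Δλ/λ_C = 0.3982

This means the shift is 0.3982 × λ_C = 0.9661 pm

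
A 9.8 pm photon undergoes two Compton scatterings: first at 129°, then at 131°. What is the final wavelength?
17.7713 pm

Apply Compton shift twice:

First scattering at θ₁ = 129°:
Δλ₁ = λ_C(1 - cos(129°))
Δλ₁ = 2.4263 × 1.6293
Δλ₁ = 3.9532 pm

After first scattering:
λ₁ = 9.8 + 3.9532 = 13.7532 pm

Second scattering at θ₂ = 131°:
Δλ₂ = λ_C(1 - cos(131°))
Δλ₂ = 2.4263 × 1.6561
Δλ₂ = 4.0181 pm

Final wavelength:
λ₂ = 13.7532 + 4.0181 = 17.7713 pm

Total shift: Δλ_total = 3.9532 + 4.0181 = 7.9713 pm

(Intermediate values are shown rounded; full precision is carried through to the final answer.)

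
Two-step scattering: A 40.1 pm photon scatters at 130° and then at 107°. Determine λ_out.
47.2216 pm

Apply Compton shift twice:

First scattering at θ₁ = 130°:
Δλ₁ = λ_C(1 - cos(130°))
Δλ₁ = 2.4263 × 1.6428
Δλ₁ = 3.9859 pm

After first scattering:
λ₁ = 40.1 + 3.9859 = 44.0859 pm

Second scattering at θ₂ = 107°:
Δλ₂ = λ_C(1 - cos(107°))
Δλ₂ = 2.4263 × 1.2924
Δλ₂ = 3.1357 pm

Final wavelength:
λ₂ = 44.0859 + 3.1357 = 47.2216 pm

Total shift: Δλ_total = 3.9859 + 3.1357 = 7.1216 pm

(Intermediate values are shown rounded; full precision is carried through to the final answer.)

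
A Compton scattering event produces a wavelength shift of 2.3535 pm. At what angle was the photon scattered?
88.28°

From the Compton formula Δλ = λ_C(1 - cos θ), we can solve for θ:

cos θ = 1 - Δλ/λ_C

Given:
- Δλ = 2.3535 pm
- λ_C = h/(m_e·c) ≈ 2.42631024 pm

cos θ = 1 - 2.3535/2.42631024
cos θ = 1 - 0.969991
cos θ = 0.030009

θ = arccos(0.030009)
θ = 88.28°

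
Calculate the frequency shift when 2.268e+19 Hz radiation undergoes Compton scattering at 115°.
4.696e+18 Hz (decrease)

Convert frequency to wavelength (c = 299792458 m/s):
λ₀ = c/f₀ = 299792458/2.268e+19 = 1.3218362e-11 m = 13.2184 pm

Calculate Compton shift:
Δλ = λ_C(1 - cos(115°)) = 3.4517 pm

Final wavelength:
λ' = λ₀ + Δλ = 13.2184 + 3.4517 = 16.6701 pm

Final frequency:
f' = c/λ' = 299792458/1.6670076e-11 = 1.7983869e+19 Hz

Frequency shift (decrease):
Δf = f₀ - f' = 2.268e+19 - 1.7983869e+19 = 4.696e+18 Hz

(Intermediate values are shown rounded; full precision is carried through to the final answer.)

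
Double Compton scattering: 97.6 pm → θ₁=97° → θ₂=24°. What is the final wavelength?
100.5318 pm

Apply Compton shift twice:

First scattering at θ₁ = 97°:
Δλ₁ = λ_C(1 - cos(97°))
Δλ₁ = 2.4263 × 1.1219
Δλ₁ = 2.7220 pm

After first scattering:
λ₁ = 97.6 + 2.7220 = 100.3220 pm

Second scattering at θ₂ = 24°:
Δλ₂ = λ_C(1 - cos(24°))
Δλ₂ = 2.4263 × 0.0865
Δλ₂ = 0.2098 pm

Final wavelength:
λ₂ = 100.3220 + 0.2098 = 100.5318 pm

Total shift: Δλ_total = 2.7220 + 0.2098 = 2.9318 pm

(Intermediate values are shown rounded; full precision is carried through to the final answer.)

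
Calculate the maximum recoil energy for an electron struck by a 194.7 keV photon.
84.2029 keV

Maximum energy transfer occurs at θ = 180° (backscattering).

Initial photon: E₀ = 194.7 keV → λ₀ = 6.3680 pm

Maximum Compton shift (at 180°):
Δλ_max = 2λ_C = 2 × 2.4263 = 4.8526 pm

Final wavelength:
λ' = 6.3680 + 4.8526 = 11.2206 pm

Minimum photon energy (maximum energy to electron):
E'_min = hc/λ' = 110.4971 keV

Maximum electron kinetic energy:
K_max = E₀ - E'_min = 194.7000 - 110.4971 = 84.2029 keV

(Intermediate values are shown rounded; full precision is carried through to the final answer.)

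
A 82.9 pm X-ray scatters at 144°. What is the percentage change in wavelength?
5.2946%

Calculate the Compton shift:
Δλ = λ_C(1 - cos(144°))
Δλ = 2.4263 × (1 - cos(144°))
Δλ = 2.4263 × 1.8090
Δλ = 4.3892 pm

Percentage change:
(Δλ/λ₀) × 100 = (4.3892/82.9) × 100
= 5.2946%

(Intermediate values are shown rounded; full precision is carried through to the final answer.)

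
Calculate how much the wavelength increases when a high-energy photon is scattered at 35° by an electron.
0.4388 pm

Using the Compton scattering formula:
Δλ = λ_C(1 - cos θ)

where λ_C = h/(m_e·c) ≈ 2.4263 pm is the Compton wavelength of an electron.

For θ = 35°:
cos(35°) = 0.8192
1 - cos(35°) = 0.1808

Δλ = 2.4263 × 0.1808
Δλ = 0.4388 pm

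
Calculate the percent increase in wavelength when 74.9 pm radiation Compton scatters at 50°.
1.1572%

Calculate the Compton shift:
Δλ = λ_C(1 - cos(50°))
Δλ = 2.4263 × (1 - cos(50°))
Δλ = 2.4263 × 0.3572
Δλ = 0.8667 pm

Percentage change:
(Δλ/λ₀) × 100 = (0.8667/74.9) × 100
= 1.1572%

(Intermediate values are shown rounded; full precision is carried through to the final answer.)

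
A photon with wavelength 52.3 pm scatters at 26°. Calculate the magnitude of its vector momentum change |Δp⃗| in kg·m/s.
5.6869e-24 kg·m/s

Photon momentum magnitude is p = h/λ.

Initial momentum:
p₀ = h/λ = 6.6261e-34/5.2300e-11 = 1.2669e-23 kg·m/s

After scattering:
λ' = λ + Δλ = 52.3 + 0.2456 = 52.5456 pm
p' = h/λ' = 6.6261e-34/5.2546e-11 = 1.2610e-23 kg·m/s

Momentum is a vector; the scattered photon's direction makes angle θ = 26° with the incident direction. The magnitude of the vector change Δp⃗ = p⃗₀ − p⃗' is found from the law of cosines:
|Δp⃗|² = p₀² + p'² − 2p₀p'cos θ
|Δp⃗|² = (1.2669e-23)² + (1.2610e-23)² − 2·1.2669e-23·1.2610e-23·cos(26°)
|Δp⃗| = 5.6869e-24 kg·m/s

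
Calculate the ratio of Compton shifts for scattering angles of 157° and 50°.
157° produces the larger shift by a factor of 5.376

Calculate both shifts using Δλ = λ_C(1 - cos θ):

For θ₁ = 50°:
Δλ₁ = 2.4263 × (1 - cos(50°))
Δλ₁ = 2.4263 × 0.3572
Δλ₁ = 0.8667 pm

For θ₂ = 157°:
Δλ₂ = 2.4263 × (1 - cos(157°))
Δλ₂ = 2.4263 × 1.9205
Δλ₂ = 4.6597 pm

The 157° angle produces the larger shift.
Ratio: 4.6597/0.8667 = 5.376

(Intermediate values are shown rounded; full precision is carried through to the final answer.)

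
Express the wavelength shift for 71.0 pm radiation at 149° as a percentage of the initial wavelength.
6.3466%

Calculate the Compton shift:
Δλ = λ_C(1 - cos(149°))
Δλ = 2.4263 × (1 - cos(149°))
Δλ = 2.4263 × 1.8572
Δλ = 4.5061 pm

Percentage change:
(Δλ/λ₀) × 100 = (4.5061/71.0) × 100
= 6.3466%

(Intermediate values are shown rounded; full precision is carried through to the final answer.)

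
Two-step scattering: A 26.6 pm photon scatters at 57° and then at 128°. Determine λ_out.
31.6249 pm

Apply Compton shift twice:

First scattering at θ₁ = 57°:
Δλ₁ = λ_C(1 - cos(57°))
Δλ₁ = 2.4263 × 0.4554
Δλ₁ = 1.1048 pm

After first scattering:
λ₁ = 26.6 + 1.1048 = 27.7048 pm

Second scattering at θ₂ = 128°:
Δλ₂ = λ_C(1 - cos(128°))
Δλ₂ = 2.4263 × 1.6157
Δλ₂ = 3.9201 pm

Final wavelength:
λ₂ = 27.7048 + 3.9201 = 31.6249 pm

Total shift: Δλ_total = 1.1048 + 3.9201 = 5.0249 pm

(Intermediate values are shown rounded; full precision is carried through to the final answer.)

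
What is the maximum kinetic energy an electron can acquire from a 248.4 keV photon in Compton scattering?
122.4501 keV

Maximum energy transfer occurs at θ = 180° (backscattering).

Initial photon: E₀ = 248.4 keV → λ₀ = 4.9913 pm

Maximum Compton shift (at 180°):
Δλ_max = 2λ_C = 2 × 2.4263 = 4.8526 pm

Final wavelength:
λ' = 4.9913 + 4.8526 = 9.8439 pm

Minimum photon energy (maximum energy to electron):
E'_min = hc/λ' = 125.9499 keV

Maximum electron kinetic energy:
K_max = E₀ - E'_min = 248.4000 - 125.9499 = 122.4501 keV

(Intermediate values are shown rounded; full precision is carried through to the final answer.)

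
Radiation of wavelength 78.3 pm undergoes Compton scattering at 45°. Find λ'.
79.0106 pm

Using the Compton formula: λ' = λ + λ_C(1 − cos θ)

For θ = 45°, cos θ = √2/2 (exact) ≈ 0.7071, so:
1 − cos 45° = 1 − (√2/2) ≈ 0.2929

Δλ = λ_C × 0.2929 = 2.4263 × 0.2929 = 0.7106 pm

λ' = 78.3 + 0.7106 = 79.0106 pm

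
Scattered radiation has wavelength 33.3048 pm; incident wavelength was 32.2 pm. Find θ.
57.00°

First find the wavelength shift:
Δλ = λ' - λ = 33.3048 - 32.2 = 1.1048 pm

Using Δλ = λ_C(1 - cos θ), with λ_C = h/(m_e·c) ≈ 2.42631024 pm:
cos θ = 1 - Δλ/λ_C
cos θ = 1 - 1.1048/2.42631024
cos θ = 0.544658

θ = arccos(0.544658)
θ = 57.00°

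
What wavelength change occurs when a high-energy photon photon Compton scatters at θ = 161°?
4.7204 pm

Using the Compton scattering formula:
Δλ = λ_C(1 - cos θ)

where λ_C = h/(m_e·c) ≈ 2.4263 pm is the Compton wavelength of an electron.

For θ = 161°:
cos(161°) = -0.9455
1 - cos(161°) = 1.9455

Δλ = 2.4263 × 1.9455
Δλ = 4.7204 pm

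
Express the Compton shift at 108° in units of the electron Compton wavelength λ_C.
1.3090 λ_C

The Compton shift formula is:
Δλ = λ_C(1 - cos θ)

Dividing both sides by λ_C:
Δλ/λ_C = 1 - cos θ

For θ = 108°:
Δλ/λ_C = 1 - cos(108°)
Δλ/λ_C = 1 - -0.3090
Δλ/λ_C = 1.3090

This means the shift is 1.3090 × λ_C = 3.1761 pm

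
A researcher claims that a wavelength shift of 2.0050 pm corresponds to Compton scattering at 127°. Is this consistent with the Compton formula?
No, inconsistent

Calculate the expected shift for θ = 127°:

Δλ_expected = λ_C(1 - cos(127°))
Δλ_expected = 2.4263 × (1 - cos(127°))
Δλ_expected = 2.4263 × 1.6018
Δλ_expected = 3.8865 pm

Given shift: 2.0050 pm
Expected shift: 3.8865 pm
Difference: 1.8815 pm

The values do not match. The given shift corresponds to θ ≈ 80.0°, not 127°.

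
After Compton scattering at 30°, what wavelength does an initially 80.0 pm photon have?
80.3251 pm

Using the Compton formula: λ' = λ + λ_C(1 − cos θ)

For θ = 30°, cos θ = √3/2 (exact) ≈ 0.8660, so:
1 − cos 30° = 1 − (√3/2) ≈ 0.1340

Δλ = λ_C × 0.1340 = 2.4263 × 0.1340 = 0.3251 pm

λ' = 80.0 + 0.3251 = 80.3251 pm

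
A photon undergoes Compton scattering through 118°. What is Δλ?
3.5654 pm

Using the Compton scattering formula:
Δλ = λ_C(1 - cos θ)

where λ_C = h/(m_e·c) ≈ 2.4263 pm is the Compton wavelength of an electron.

For θ = 118°:
cos(118°) = -0.4695
1 - cos(118°) = 1.4695

Δλ = 2.4263 × 1.4695
Δλ = 3.5654 pm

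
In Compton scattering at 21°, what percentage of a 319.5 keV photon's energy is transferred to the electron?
0.0399 (or 3.99%)

Calculate initial and final photon energies:

Initial: E₀ = 319.5 keV → λ₀ = 3.8806 pm
Compton shift: Δλ = 0.1612 pm
Final wavelength: λ' = 4.0417 pm
Final energy: E' = 306.7607 keV

Fractional energy loss:
(E₀ - E')/E₀ = (319.5000 - 306.7607)/319.5000
= 12.7393/319.5000
= 0.0399
= 3.99%

(Intermediate values are shown rounded; full precision is carried through to the final answer.)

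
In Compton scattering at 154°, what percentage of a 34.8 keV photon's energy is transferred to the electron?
0.1145 (or 11.45%)

Calculate initial and final photon energies:

Initial: E₀ = 34.8 keV → λ₀ = 35.6276 pm
Compton shift: Δλ = 4.6071 pm
Final wavelength: λ' = 40.2347 pm
Final energy: E' = 30.8152 keV

Fractional energy loss:
(E₀ - E')/E₀ = (34.8000 - 30.8152)/34.8000
= 3.9848/34.8000
= 0.1145
= 11.45%

(Intermediate values are shown rounded; full precision is carried through to the final answer.)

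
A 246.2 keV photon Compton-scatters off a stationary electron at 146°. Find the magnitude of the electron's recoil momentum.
1.9355e-22 kg·m/s

The electron is initially at rest, so by conservation of momentum:
p⃗_e = p⃗₀ − p⃗'  (incident photon momentum minus scattered photon momentum)

Photon momentum magnitudes (p = h/λ = E/c):
λ₀ = hc/E₀ = 5.0359 pm → p₀ = h/λ₀ = 1.3158e-22 kg·m/s
Δλ = λ_C(1 − cos 146°) = 4.4378 pm
λ' = 9.4737 pm → p' = h/λ' = 6.9942e-23 kg·m/s

The scattered photon makes angle θ = 146° with the incident direction, so by the law of cosines:
|p⃗_e|² = p₀² + p'² − 2p₀p'cos θ
|p⃗_e|² = (1.3158e-22)² + (6.9942e-23)² − 2·1.3158e-22·6.9942e-23·cos(146°)
|p⃗_e| = 1.9355e-22 kg·m/s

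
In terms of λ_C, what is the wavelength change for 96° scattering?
1.1045 λ_C

The Compton shift formula is:
Δλ = λ_C(1 - cos θ)

Dividing both sides by λ_C:
Δλ/λ_C = 1 - cos θ

For θ = 96°:
Δλ/λ_C = 1 - cos(96°)
Δλ/λ_C = 1 - -0.1045
Δλ/λ_C = 1.1045

This means the shift is 1.1045 × λ_C = 2.6799 pm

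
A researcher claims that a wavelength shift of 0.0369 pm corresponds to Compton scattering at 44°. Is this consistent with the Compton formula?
No, inconsistent

Calculate the expected shift for θ = 44°:

Δλ_expected = λ_C(1 - cos(44°))
Δλ_expected = 2.4263 × (1 - cos(44°))
Δλ_expected = 2.4263 × 0.2807
Δλ_expected = 0.6810 pm

Given shift: 0.0369 pm
Expected shift: 0.6810 pm
Difference: 0.6441 pm

The values do not match. The given shift corresponds to θ ≈ 10.0°, not 44°.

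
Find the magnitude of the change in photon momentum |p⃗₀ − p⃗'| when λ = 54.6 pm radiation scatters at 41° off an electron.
8.4551e-24 kg·m/s

Photon momentum magnitude is p = h/λ.

Initial momentum:
p₀ = h/λ = 6.6261e-34/5.4600e-11 = 1.2136e-23 kg·m/s

After scattering:
λ' = λ + Δλ = 54.6 + 0.5952 = 55.1952 pm
p' = h/λ' = 6.6261e-34/5.5195e-11 = 1.2005e-23 kg·m/s

Momentum is a vector; the scattered photon's direction makes angle θ = 41° with the incident direction. The magnitude of the vector change Δp⃗ = p⃗₀ − p⃗' is found from the law of cosines:
|Δp⃗|² = p₀² + p'² − 2p₀p'cos θ
|Δp⃗|² = (1.2136e-23)² + (1.2005e-23)² − 2·1.2136e-23·1.2005e-23·cos(41°)
|Δp⃗| = 8.4551e-24 kg·m/s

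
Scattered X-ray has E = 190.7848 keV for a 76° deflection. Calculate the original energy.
266.1000 keV

Convert final energy to wavelength (hc ≈ 1239.842 keV·pm):
λ' = hc/E' = 1239.842 / 190.7848 = 6.4986 pm

Calculate the Compton shift:
Δλ = λ_C(1 - cos(76°))
Δλ = 2.4263 × (1 - cos(76°))
Δλ = 1.8393 pm

Initial wavelength:
λ = λ' - Δλ = 6.4986 - 1.8393 = 4.6593 pm

Initial energy:
E = hc/λ = 1239.842 / 4.6593 = 266.1000 keV

(Intermediate values are shown rounded; full precision is carried through to the final answer.)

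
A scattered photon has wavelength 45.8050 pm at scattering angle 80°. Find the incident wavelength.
43.8000 pm

From λ' = λ + Δλ, we have λ = λ' - Δλ

First calculate the Compton shift:
Δλ = λ_C(1 - cos θ)
Δλ = 2.4263 × (1 - cos(80°))
Δλ = 2.4263 × 0.8264
Δλ = 2.0050 pm

Initial wavelength:
λ = λ' - Δλ
λ = 45.8050 - 2.0050
λ = 43.8000 pm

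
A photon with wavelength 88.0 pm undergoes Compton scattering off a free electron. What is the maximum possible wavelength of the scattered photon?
92.8526 pm (at θ = 180°)

The Compton shift is Δλ = λ_C(1 − cos θ).

Since cos θ ranges from −1 to 1, the factor (1 − cos θ) ranges from 0 to 2; the maximum shift occurs at θ = 180° (backscattering):
Δλ_max = 2λ_C = 2 × 2.4263 pm = 4.8526 pm

Maximum scattered wavelength:
λ'_max = λ₀ + Δλ_max = 88.0 + 4.8526 = 92.8526 pm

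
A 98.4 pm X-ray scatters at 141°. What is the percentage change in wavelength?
4.3820%

Calculate the Compton shift:
Δλ = λ_C(1 - cos(141°))
Δλ = 2.4263 × (1 - cos(141°))
Δλ = 2.4263 × 1.7771
Δλ = 4.3119 pm

Percentage change:
(Δλ/λ₀) × 100 = (4.3119/98.4) × 100
= 4.3820%

(Intermediate values are shown rounded; full precision is carried through to the final answer.)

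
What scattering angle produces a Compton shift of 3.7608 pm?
123.37°

From the Compton formula Δλ = λ_C(1 - cos θ), we can solve for θ:

cos θ = 1 - Δλ/λ_C

Given:
- Δλ = 3.7608 pm
- λ_C = h/(m_e·c) ≈ 2.42631024 pm

cos θ = 1 - 3.7608/2.42631024
cos θ = 1 - 1.550008
cos θ = -0.550008

θ = arccos(-0.550008)
θ = 123.37°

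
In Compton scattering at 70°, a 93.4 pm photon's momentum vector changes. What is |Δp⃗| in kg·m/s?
8.0704e-24 kg·m/s

Photon momentum magnitude is p = h/λ.

Initial momentum:
p₀ = h/λ = 6.6261e-34/9.3400e-11 = 7.0943e-24 kg·m/s

After scattering:
λ' = λ + Δλ = 93.4 + 1.5965 = 94.9965 pm
p' = h/λ' = 6.6261e-34/9.4996e-11 = 6.9751e-24 kg·m/s

Momentum is a vector; the scattered photon's direction makes angle θ = 70° with the incident direction. The magnitude of the vector change Δp⃗ = p⃗₀ − p⃗' is found from the law of cosines:
|Δp⃗|² = p₀² + p'² − 2p₀p'cos θ
|Δp⃗|² = (7.0943e-24)² + (6.9751e-24)² − 2·7.0943e-24·6.9751e-24·cos(70°)
|Δp⃗| = 8.0704e-24 kg·m/s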